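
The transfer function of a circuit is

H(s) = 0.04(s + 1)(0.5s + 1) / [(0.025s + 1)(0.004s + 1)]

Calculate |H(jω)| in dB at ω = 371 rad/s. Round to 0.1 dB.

At ω = 371 rad/s:
zero (1 + j371·1) = 1 + j371 → |·| ≈ 371, ∠ ≈ 89.85°
zero (1 + j371·0.5) = 1 + j185.5 → |·| ≈ 185.5, ∠ ≈ 89.69°
pole (1 + j371·0.025) = 1 + j9.275 → |·| ≈ 9.3288, ∠ ≈ 83.85°
pole (1 + j371·0.004) = 1 + j1.484 → |·| ≈ 1.7895, ∠ ≈ 56.03°
|H| = 0.04 · 371 · 185.5 / (9.3288 · 1.7895) ≈ 164.9
Gain = 20 log₁₀(164.9) ≈ 44.34 dB

44.3 dB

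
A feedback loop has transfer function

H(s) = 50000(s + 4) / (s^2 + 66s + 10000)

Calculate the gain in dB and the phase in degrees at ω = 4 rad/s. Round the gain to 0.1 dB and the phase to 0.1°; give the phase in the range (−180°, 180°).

29.0 dB, 43.5°

At s = jω = j4:
zero (s+4): 4 + j4 → |·| = √(4²+4²) = √32 ≈ 5.6569, ∠ = arctan(4/4) ≈ 45.00°
quadratic: (j4)² + 66·j4 + 10000 = 9984 + j264 → |·| ≈ 9987.5, ∠ ≈ 1.51°
|H| = 50000 · 5.6569 / 9987.5 ≈ 28.32
Gain = 20 log₁₀(28.32) ≈ 29.04 dB
∠H = 45.00° − 1.51° = 43.49°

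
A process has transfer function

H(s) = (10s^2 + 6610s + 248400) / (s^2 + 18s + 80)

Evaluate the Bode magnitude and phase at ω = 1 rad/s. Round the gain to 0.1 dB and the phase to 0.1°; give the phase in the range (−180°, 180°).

69.7 dB, -11.3°

Substitute s = j1:
Numerator: 10(j1)^2 + 6610(j1) + 248400 = 248390 + j6610
Denominator: (j1)^2 + 18(j1) + 80 = 79 + j18
|N| = √(248390² + 6610²) ≈ 2.4848e+05, ∠N ≈ 1.52°
|D| = √(79² + 18²) ≈ 81.025, ∠D ≈ 12.84°
|H| = 2.4848e+05 / 81.025 ≈ 3066.7
Gain = 20 log₁₀(3066.7) ≈ 69.73 dB
∠H = 1.52° − 12.84° = -11.32°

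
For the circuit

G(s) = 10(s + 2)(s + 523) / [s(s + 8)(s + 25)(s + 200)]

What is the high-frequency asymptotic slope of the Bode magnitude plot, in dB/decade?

-40 dB/decade

Each pole contributes −20 dB/decade at high frequency; each zero contributes +20 dB/decade.
Net: 2 zero(s) − 4 pole(s) → -40 dB/decade.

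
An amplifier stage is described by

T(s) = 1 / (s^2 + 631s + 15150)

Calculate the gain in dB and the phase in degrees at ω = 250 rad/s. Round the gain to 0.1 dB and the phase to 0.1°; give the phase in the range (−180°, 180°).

Substitute s = j250:
Numerator: 1 = 1 + j0
Denominator: (j250)^2 + 631(j250) + 15150 = -47350 + j157750
|N| = √(1² + 0²) ≈ 1, ∠N ≈ 0.00°
|D| = √(47350² + 157750²) ≈ 1.647e+05, ∠D ≈ 106.71°
|T| = 1 / 1.647e+05 ≈ 6.0716e-06
Gain = 20 log₁₀(6.0716e-06) ≈ -104.33 dB
∠T = 0.00° − 106.71° = -106.71°

-104.3 dB, -106.7°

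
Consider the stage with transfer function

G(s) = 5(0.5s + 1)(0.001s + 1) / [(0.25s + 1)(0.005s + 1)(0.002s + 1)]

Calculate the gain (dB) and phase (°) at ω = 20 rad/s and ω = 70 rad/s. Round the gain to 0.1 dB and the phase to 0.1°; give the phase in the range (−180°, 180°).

ω = 20: 19.8 dB, -1.3°; ω = 70: 19.4 dB, -21.6°

At ω = 20 rad/s:
zero (1 + j20·0.5) = 1 + j10 → |·| ≈ 10.05, ∠ ≈ 84.29°
zero (1 + j20·0.001) = 1 + j0.02 → |·| ≈ 1.0002, ∠ ≈ 1.15°
pole (1 + j20·0.25) = 1 + j5 → |·| ≈ 5.099, ∠ ≈ 78.69°
pole (1 + j20·0.005) = 1 + j0.1 → |·| ≈ 1.005, ∠ ≈ 5.71°
pole (1 + j20·0.002) = 1 + j0.04 → |·| ≈ 1.0008, ∠ ≈ 2.29°
|G| = 5 · 10.05 · 1.0002 / (5.099 · 1.005 · 1.0008) ≈ 9.8
Gain = 20 log₁₀(9.8) ≈ 19.82 dB
∠G = (84.29° + 1.15°) − (78.69° + 5.71° + 2.29°) = -1.25°

At ω = 70 rad/s:
zero (1 + j70·0.5) = 1 + j35 → |·| ≈ 35.014, ∠ ≈ 88.36°
zero (1 + j70·0.001) = 1 + j0.07 → |·| ≈ 1.0024, ∠ ≈ 4.00°
pole (1 + j70·0.25) = 1 + j17.5 → |·| ≈ 17.529, ∠ ≈ 86.73°
pole (1 + j70·0.005) = 1 + j0.35 → |·| ≈ 1.0595, ∠ ≈ 19.29°
pole (1 + j70·0.002) = 1 + j0.14 → |·| ≈ 1.0098, ∠ ≈ 7.97°
|G| = 5 · 35.014 · 1.0024 / (17.529 · 1.0595 · 1.0098) ≈ 9.3575
Gain = 20 log₁₀(9.3575) ≈ 19.42 dB
∠G = (88.36° + 4.00°) − (86.73° + 19.29° + 7.97°) = -21.63°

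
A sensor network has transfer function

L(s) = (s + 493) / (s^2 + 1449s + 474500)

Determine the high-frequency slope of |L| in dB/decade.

Each pole contributes −20 dB/decade at high frequency; each zero contributes +20 dB/decade.
Net: 1 zero(s) − 2 pole(s) → -20 dB/decade.

-20 dB/decade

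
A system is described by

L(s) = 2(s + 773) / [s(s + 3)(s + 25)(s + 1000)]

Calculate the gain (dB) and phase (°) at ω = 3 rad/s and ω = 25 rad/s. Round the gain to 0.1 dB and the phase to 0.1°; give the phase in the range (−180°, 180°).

At s = jω = j3:
zero (s+773): 773 + j3 → |·| = √(773²+3²) = √597538 ≈ 773.01, ∠ = arctan(3/773) ≈ 0.22°
pole (s+3): 3 + j3 → |·| = √(3²+3²) = √18 ≈ 4.2426, ∠ = arctan(3/3) ≈ 45.00°
pole (s+25): 25 + j3 → |·| = √(25²+3²) = √634 ≈ 25.179, ∠ = arctan(3/25) ≈ 6.84°
pole (s+1000): 1000 + j3 → |·| = √(1000²+3²) = √1000009 ≈ 1000, ∠ = arctan(3/1000) ≈ 0.17°
pole at origin: |s| = 3, ∠ = 90.00° (in denominator)
|L| = 2 · 773.01 / 3.2047e+05 ≈ 0.0048242
Gain = 20 log₁₀(0.0048242) ≈ -46.33 dB
∠L = 0.22° − 142.01° = -141.79°

At s = jω = j25:
zero (s+773): 773 + j25 → |·| = √(773²+25²) = √598154 ≈ 773.4, ∠ = arctan(25/773) ≈ 1.85°
pole (s+3): 3 + j25 → |·| = √(3²+25²) = √634 ≈ 25.179, ∠ = arctan(25/3) ≈ 83.16°
pole (s+25): 25 + j25 → |·| = √(25²+25²) = √1250 ≈ 35.355, ∠ = arctan(25/25) ≈ 45.00°
pole (s+1000): 1000 + j25 → |·| = √(1000²+25²) = √1000625 ≈ 1000.3, ∠ = arctan(25/1000) ≈ 1.43°
pole at origin: |s| = 25, ∠ = 90.00° (in denominator)
|L| = 2 · 773.4 / 2.2262e+07 ≈ 6.9482e-05
Gain = 20 log₁₀(6.9482e-05) ≈ -83.16 dB
∠L = 1.85° − 219.59° = -217.74° ≡ 142.26° (principal value)

ω = 3: -46.3 dB, -141.8°; ω = 25: -83.2 dB, 142.3°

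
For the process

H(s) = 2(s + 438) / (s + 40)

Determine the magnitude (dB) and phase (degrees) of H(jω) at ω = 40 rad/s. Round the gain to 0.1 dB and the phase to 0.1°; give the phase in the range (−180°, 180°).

23.8 dB, -39.8°

At s = jω = j40:
zero (s+438): 438 + j40 → |·| = √(438²+40²) = √193444 ≈ 439.82, ∠ = arctan(40/438) ≈ 5.22°
pole (s+40): 40 + j40 → |·| = √(40²+40²) = √3200 ≈ 56.569, ∠ = arctan(40/40) ≈ 45.00°
|H| = 2 · 439.82 / 56.569 ≈ 15.55
Gain = 20 log₁₀(15.55) ≈ 23.83 dB
∠H = 5.22° − 45.00° = -39.78°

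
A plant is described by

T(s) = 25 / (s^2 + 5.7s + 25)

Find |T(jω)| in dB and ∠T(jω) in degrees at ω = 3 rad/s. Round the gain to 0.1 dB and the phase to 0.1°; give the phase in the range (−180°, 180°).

0.6 dB, -46.9°

At s = jω = j3:
quadratic: (j3)² + 5.7·j3 + 25 = 16 + j17.1 → |·| ≈ 23.418, ∠ ≈ 46.90°
|T| = 25 / 23.418 ≈ 1.0676
Gain = 20 log₁₀(1.0676) ≈ 0.57 dB
∠T = 0.00° − 46.90° = -46.90°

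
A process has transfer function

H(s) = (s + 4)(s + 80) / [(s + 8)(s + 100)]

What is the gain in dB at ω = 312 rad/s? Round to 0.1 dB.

-0.2 dB

At s = jω = j312:
zero (s+4): 4 + j312 → |·| = √(4²+312²) = √97360 ≈ 312.03, ∠ = arctan(312/4) ≈ 89.27°
zero (s+80): 80 + j312 → |·| = √(80²+312²) = √103744 ≈ 322.09, ∠ = arctan(312/80) ≈ 75.62°
pole (s+8): 8 + j312 → |·| = √(8²+312²) = √97408 ≈ 312.1, ∠ = arctan(312/8) ≈ 88.53°
pole (s+100): 100 + j312 → |·| = √(100²+312²) = √107344 ≈ 327.63, ∠ = arctan(312/100) ≈ 72.23°
|H| = 1 · 1.005e+05 / 1.0225e+05 ≈ 0.98289
Gain = 20 log₁₀(0.98289) ≈ -0.15 dB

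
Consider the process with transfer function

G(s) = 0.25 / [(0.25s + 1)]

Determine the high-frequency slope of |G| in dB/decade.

-20 dB/decade

Each pole contributes −20 dB/decade at high frequency; each zero contributes +20 dB/decade.
Net: 0 zero(s) − 1 pole(s) → -20 dB/decade.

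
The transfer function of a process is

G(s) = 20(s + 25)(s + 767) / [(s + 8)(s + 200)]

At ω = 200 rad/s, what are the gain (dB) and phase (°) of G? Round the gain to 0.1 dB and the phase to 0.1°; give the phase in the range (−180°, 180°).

35.0 dB, -35.2°

At s = jω = j200:
zero (s+25): 25 + j200 → |·| = √(25²+200²) = √40625 ≈ 201.56, ∠ = arctan(200/25) ≈ 82.87°
zero (s+767): 767 + j200 → |·| = √(767²+200²) = √628289 ≈ 792.65, ∠ = arctan(200/767) ≈ 14.61°
pole (s+8): 8 + j200 → |·| = √(8²+200²) = √40064 ≈ 200.16, ∠ = arctan(200/8) ≈ 87.71°
pole (s+200): 200 + j200 → |·| = √(200²+200²) = √80000 ≈ 282.84, ∠ = arctan(200/200) ≈ 45.00°
|G| = 20 · 1.5977e+05 / 56613 ≈ 56.443
Gain = 20 log₁₀(56.443) ≈ 35.03 dB
∠G = 97.48° − 132.71° = -35.23°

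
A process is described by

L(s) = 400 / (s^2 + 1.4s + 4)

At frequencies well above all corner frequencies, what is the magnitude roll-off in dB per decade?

-40 dB/decade

Each pole contributes −20 dB/decade at high frequency; each zero contributes +20 dB/decade.
Net: 0 zero(s) − 2 pole(s) → -40 dB/decade.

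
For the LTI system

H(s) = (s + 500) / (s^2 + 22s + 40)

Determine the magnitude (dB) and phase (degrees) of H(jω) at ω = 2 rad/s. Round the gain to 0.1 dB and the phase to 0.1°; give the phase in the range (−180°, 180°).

Substitute s = j2:
Numerator: (j2) + 500 = 500 + j2
Denominator: (j2)^2 + 22(j2) + 40 = 36 + j44
|N| = √(500² + 2²) ≈ 500, ∠N ≈ 0.23°
|D| = √(36² + 44²) ≈ 56.851, ∠D ≈ 50.71°
|H| = 500 / 56.851 ≈ 8.7949
Gain = 20 log₁₀(8.7949) ≈ 18.88 dB
∠H = 0.23° − 50.71° = -50.48°

18.9 dB, -50.5°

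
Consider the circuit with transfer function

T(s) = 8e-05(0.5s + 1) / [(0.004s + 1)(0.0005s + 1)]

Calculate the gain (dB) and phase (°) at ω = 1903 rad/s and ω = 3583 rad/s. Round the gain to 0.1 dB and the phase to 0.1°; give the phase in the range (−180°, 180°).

At ω = 1903 rad/s:
zero (1 + j1903·0.5) = 1 + j951.5 → |·| ≈ 951.5, ∠ ≈ 89.94°
pole (1 + j1903·0.004) = 1 + j7.612 → |·| ≈ 7.6774, ∠ ≈ 82.52°
pole (1 + j1903·0.0005) = 1 + j0.9515 → |·| ≈ 1.3803, ∠ ≈ 43.58°
|T| = 8e-05 · 951.5 / (7.6774 · 1.3803) ≈ 0.0071831
Gain = 20 log₁₀(0.0071831) ≈ -42.87 dB
∠T = (89.94°) − (82.52° + 43.58°) = -36.16°

At ω = 3583 rad/s:
zero (1 + j3583·0.5) = 1 + j1791.5 → |·| ≈ 1791.5, ∠ ≈ 89.97°
pole (1 + j3583·0.004) = 1 + j14.332 → |·| ≈ 14.367, ∠ ≈ 86.01°
pole (1 + j3583·0.0005) = 1 + j1.7915 → |·| ≈ 2.0517, ∠ ≈ 60.83°
|T| = 8e-05 · 1791.5 / (14.367 · 2.0517) ≈ 0.0048621
Gain = 20 log₁₀(0.0048621) ≈ -46.26 dB
∠T = (89.97°) − (86.01° + 60.83°) = -56.87°

ω = 1903: -42.9 dB, -36.2°; ω = 3583: -46.3 dB, -56.9°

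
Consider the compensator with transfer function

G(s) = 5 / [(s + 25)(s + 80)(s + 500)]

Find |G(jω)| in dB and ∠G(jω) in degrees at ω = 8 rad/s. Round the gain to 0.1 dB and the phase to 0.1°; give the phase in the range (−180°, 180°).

-106.5 dB, -24.4°

At s = jω = j8:
pole (s+25): 25 + j8 → |·| = √(25²+8²) = √689 ≈ 26.249, ∠ = arctan(8/25) ≈ 17.74°
pole (s+80): 80 + j8 → |·| = √(80²+8²) = √6464 ≈ 80.399, ∠ = arctan(8/80) ≈ 5.71°
pole (s+500): 500 + j8 → |·| = √(500²+8²) = √250064 ≈ 500.06, ∠ = arctan(8/500) ≈ 0.92°
|G| = 5 / 1.0553e+06 ≈ 4.738e-06
Gain = 20 log₁₀(4.738e-06) ≈ -106.49 dB
∠G = 0.00° − 24.37° = -24.37°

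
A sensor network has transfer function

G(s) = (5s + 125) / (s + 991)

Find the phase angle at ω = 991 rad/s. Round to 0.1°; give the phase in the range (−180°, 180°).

Substitute s = j991:
Numerator: 5(j991) + 125 = 125 + j4955
Denominator: (j991) + 991 = 991 + j991
|N| = √(125² + 4955²) ≈ 4956.6, ∠N ≈ 88.55°
|D| = √(991² + 991²) ≈ 1401.5, ∠D ≈ 45.00°
∠G = 88.55° − 45.00° = 43.55°

43.6°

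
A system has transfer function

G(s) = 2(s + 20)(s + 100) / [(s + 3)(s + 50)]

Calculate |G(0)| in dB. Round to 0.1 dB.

28.5 dB

G(0) = 2·20·100 / (3·50) ≈ 26.667
20 log₁₀(26.667) ≈ 28.52 dB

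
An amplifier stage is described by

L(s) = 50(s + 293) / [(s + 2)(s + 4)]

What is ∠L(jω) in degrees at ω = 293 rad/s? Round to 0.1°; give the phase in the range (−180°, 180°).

At s = jω = j293:
zero (s+293): 293 + j293 → |·| = √(293²+293²) = √171698 ≈ 414.36, ∠ = arctan(293/293) ≈ 45.00°
pole (s+2): 2 + j293 → |·| = √(2²+293²) = √85853 ≈ 293.01, ∠ = arctan(293/2) ≈ 89.61°
pole (s+4): 4 + j293 → |·| = √(4²+293²) = √85865 ≈ 293.03, ∠ = arctan(293/4) ≈ 89.22°
∠L = 45.00° − 178.83° = -133.83°

-133.8°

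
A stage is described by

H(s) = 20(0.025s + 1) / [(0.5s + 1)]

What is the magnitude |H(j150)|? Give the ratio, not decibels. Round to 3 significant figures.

1.03

At ω = 150 rad/s:
zero (1 + j150·0.025) = 1 + j3.75 → |·| ≈ 3.881, ∠ ≈ 75.07°
pole (1 + j150·0.5) = 1 + j75 → |·| ≈ 75.007, ∠ ≈ 89.24°
|H| = 20 · 3.881 / (75.007) ≈ 1.0348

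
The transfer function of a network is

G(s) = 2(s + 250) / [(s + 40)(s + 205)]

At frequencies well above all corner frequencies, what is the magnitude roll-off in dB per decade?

Each pole contributes −20 dB/decade at high frequency; each zero contributes +20 dB/decade.
Net: 1 zero(s) − 2 pole(s) → -20 dB/decade.

-20 dB/decade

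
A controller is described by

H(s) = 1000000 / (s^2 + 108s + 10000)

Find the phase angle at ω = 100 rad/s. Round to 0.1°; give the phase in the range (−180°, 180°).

-90.0°

At s = jω = j100:
quadratic: (j100)² + 108·j100 + 10000 = 0 + j10800 → |·| ≈ 10800, ∠ ≈ 90.00°
∠H = 0.00° − 90.00° = -90.00°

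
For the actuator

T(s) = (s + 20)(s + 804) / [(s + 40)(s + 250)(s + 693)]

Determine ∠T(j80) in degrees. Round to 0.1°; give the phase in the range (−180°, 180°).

-6.1°

At s = jω = j80:
zero (s+20): 20 + j80 → |·| = √(20²+80²) = √6800 ≈ 82.462, ∠ = arctan(80/20) ≈ 75.96°
zero (s+804): 804 + j80 → |·| = √(804²+80²) = √652816 ≈ 807.97, ∠ = arctan(80/804) ≈ 5.68°
pole (s+40): 40 + j80 → |·| = √(40²+80²) = √8000 ≈ 89.443, ∠ = arctan(80/40) ≈ 63.43°
pole (s+250): 250 + j80 → |·| = √(250²+80²) = √68900 ≈ 262.49, ∠ = arctan(80/250) ≈ 17.74°
pole (s+693): 693 + j80 → |·| = √(693²+80²) = √486649 ≈ 697.6, ∠ = arctan(80/693) ≈ 6.59°
∠T = 81.64° − 87.76° = -6.12°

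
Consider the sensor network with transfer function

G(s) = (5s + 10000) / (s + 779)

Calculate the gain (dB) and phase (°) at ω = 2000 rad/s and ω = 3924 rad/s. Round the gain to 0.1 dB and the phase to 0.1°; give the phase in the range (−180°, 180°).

ω = 2000: 16.4 dB, -23.7°; ω = 3924: 14.8 dB, -15.8°

Substitute s = j2000:
Numerator: 5(j2000) + 10000 = 10000 + j10000
Denominator: (j2000) + 779 = 779 + j2000
|N| = √(10000² + 10000²) ≈ 14142, ∠N ≈ 45.00°
|D| = √(779² + 2000²) ≈ 2146.4, ∠D ≈ 68.72°
|G| = 14142 / 2146.4 ≈ 6.5887
Gain = 20 log₁₀(6.5887) ≈ 16.38 dB
∠G = 45.00° − 68.72° = -23.72°

Substitute s = j3924:
Numerator: 5(j3924) + 10000 = 10000 + j19620
Denominator: (j3924) + 779 = 779 + j3924
|N| = √(10000² + 19620²) ≈ 22021, ∠N ≈ 62.99°
|D| = √(779² + 3924²) ≈ 4000.6, ∠D ≈ 78.77°
|G| = 22021 / 4000.6 ≈ 5.5044
Gain = 20 log₁₀(5.5044) ≈ 14.81 dB
∠G = 62.99° − 78.77° = -15.78°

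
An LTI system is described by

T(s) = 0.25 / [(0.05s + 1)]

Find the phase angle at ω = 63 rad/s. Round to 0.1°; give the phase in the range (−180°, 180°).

At ω = 63 rad/s:
pole (1 + j63·0.05) = 1 + j3.15 → |·| ≈ 3.3049, ∠ ≈ 72.39°
∠T = (0°) − (72.39°) = -72.39°

-72.4°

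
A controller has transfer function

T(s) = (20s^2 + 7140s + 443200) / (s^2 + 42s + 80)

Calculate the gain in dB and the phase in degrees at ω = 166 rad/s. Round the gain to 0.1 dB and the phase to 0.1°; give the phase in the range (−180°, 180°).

32.5 dB, -70.6°

Substitute s = j166:
Numerator: 20(j166)^2 + 7140(j166) + 443200 = -107920 + j1185240
Denominator: (j166)^2 + 42(j166) + 80 = -27476 + j6972
|N| = √(107920² + 1185240²) ≈ 1.1901e+06, ∠N ≈ 95.20°
|D| = √(27476² + 6972²) ≈ 28347, ∠D ≈ 165.76°
|T| = 1.1901e+06 / 28347 ≈ 41.983
Gain = 20 log₁₀(41.983) ≈ 32.46 dB
∠T = 95.20° − 165.76° = -70.56°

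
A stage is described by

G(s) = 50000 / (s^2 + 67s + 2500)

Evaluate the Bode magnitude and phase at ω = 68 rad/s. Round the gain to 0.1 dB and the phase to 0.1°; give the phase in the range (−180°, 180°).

20.0 dB, -115.0°

At s = jω = j68:
quadratic: (j68)² + 67·j68 + 2500 = -2124 + j4556 → |·| ≈ 5026.8, ∠ ≈ 114.99°
|G| = 50000 / 5026.8 ≈ 9.9467
Gain = 20 log₁₀(9.9467) ≈ 19.95 dB
∠G = 0.00° − 114.99° = -114.99°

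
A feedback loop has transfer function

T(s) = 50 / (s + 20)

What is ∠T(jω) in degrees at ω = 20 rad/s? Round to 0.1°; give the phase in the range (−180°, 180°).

-45.0°

Substitute s = j20:
Numerator: 50 = 50 + j0
Denominator: (j20) + 20 = 20 + j20
|N| = √(50² + 0²) ≈ 50, ∠N ≈ 0.00°
|D| = √(20² + 20²) ≈ 28.284, ∠D ≈ 45.00°
∠T = 0.00° − 45.00° = -45.00°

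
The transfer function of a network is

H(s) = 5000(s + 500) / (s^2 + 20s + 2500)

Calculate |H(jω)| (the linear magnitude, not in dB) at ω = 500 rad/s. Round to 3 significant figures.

14.3

At s = jω = j500:
zero (s+500): 500 + j500 → |·| = √(500²+500²) = √500000 ≈ 707.11, ∠ = arctan(500/500) ≈ 45.00°
quadratic: (j500)² + 20·j500 + 2500 = -247500 + j10000 → |·| ≈ 2.477e+05, ∠ ≈ 177.69°
|H| = 5000 · 707.11 / 2.477e+05 ≈ 14.274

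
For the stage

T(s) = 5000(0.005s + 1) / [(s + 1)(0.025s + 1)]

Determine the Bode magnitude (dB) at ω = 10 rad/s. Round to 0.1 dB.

53.7 dB

At ω = 10 rad/s:
zero (1 + j10·0.005) = 1 + j0.05 → |·| ≈ 1.0012, ∠ ≈ 2.86°
pole (1 + j10·1) = 1 + j10 → |·| ≈ 10.05, ∠ ≈ 84.29°
pole (1 + j10·0.025) = 1 + j0.25 → |·| ≈ 1.0308, ∠ ≈ 14.04°
|T| = 5000 · 1.0012 / (10.05 · 1.0308) ≈ 483.23
Gain = 20 log₁₀(483.23) ≈ 53.68 dB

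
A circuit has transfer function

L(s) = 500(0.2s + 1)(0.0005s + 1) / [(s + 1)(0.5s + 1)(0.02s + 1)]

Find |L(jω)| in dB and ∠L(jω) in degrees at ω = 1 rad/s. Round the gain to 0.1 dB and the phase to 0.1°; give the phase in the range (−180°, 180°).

At ω = 1 rad/s:
zero (1 + j1·0.2) = 1 + j0.2 → |·| ≈ 1.0198, ∠ ≈ 11.31°
zero (1 + j1·0.0005) = 1 + j0.0005 → |·| ≈ 1, ∠ ≈ 0.03°
pole (1 + j1·1) = 1 + j1 → |·| ≈ 1.4142, ∠ ≈ 45.00°
pole (1 + j1·0.5) = 1 + j0.5 → |·| ≈ 1.118, ∠ ≈ 26.57°
pole (1 + j1·0.02) = 1 + j0.02 → |·| ≈ 1.0002, ∠ ≈ 1.15°
|L| = 500 · 1.0198 · 1 / (1.4142 · 1.118 · 1.0002) ≈ 322.44
Gain = 20 log₁₀(322.44) ≈ 50.17 dB
∠L = (11.31° + 0.03°) − (45.00° + 26.57° + 1.15°) = -61.38°

50.2 dB, -61.4°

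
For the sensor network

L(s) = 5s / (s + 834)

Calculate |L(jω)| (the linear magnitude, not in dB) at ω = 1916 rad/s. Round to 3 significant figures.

4.58

At s = jω = j1916:
zero at origin: s = j1916 → |·| = 1916, ∠ = 90.00°
pole (s+834): 834 + j1916 → |·| = √(834²+1916²) = √4366612 ≈ 2089.6, ∠ = arctan(1916/834) ≈ 66.48°
|L| = 5 · 1916 / 2089.6 ≈ 4.5846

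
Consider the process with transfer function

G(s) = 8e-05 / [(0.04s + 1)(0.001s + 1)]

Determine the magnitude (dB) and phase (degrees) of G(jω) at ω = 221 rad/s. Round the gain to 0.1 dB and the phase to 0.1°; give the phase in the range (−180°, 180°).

At ω = 221 rad/s:
pole (1 + j221·0.04) = 1 + j8.84 → |·| ≈ 8.8964, ∠ ≈ 83.55°
pole (1 + j221·0.001) = 1 + j0.221 → |·| ≈ 1.0241, ∠ ≈ 12.46°
|G| = 8e-05 · 1 / (8.8964 · 1.0241) ≈ 8.7808e-06
Gain = 20 log₁₀(8.7808e-06) ≈ -101.13 dB
∠G = (0°) − (83.55° + 12.46°) = -96.01°

-101.1 dB, -96.0°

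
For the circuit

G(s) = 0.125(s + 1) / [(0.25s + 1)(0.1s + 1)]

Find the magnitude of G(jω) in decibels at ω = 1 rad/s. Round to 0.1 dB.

At ω = 1 rad/s:
zero (1 + j1·1) = 1 + j1 → |·| ≈ 1.4142, ∠ ≈ 45.00°
pole (1 + j1·0.25) = 1 + j0.25 → |·| ≈ 1.0308, ∠ ≈ 14.04°
pole (1 + j1·0.1) = 1 + j0.1 → |·| ≈ 1.005, ∠ ≈ 5.71°
|G| = 0.125 · 1.4142 / (1.0308 · 1.005) ≈ 0.17064
Gain = 20 log₁₀(0.17064) ≈ -15.36 dB

-15.4 dB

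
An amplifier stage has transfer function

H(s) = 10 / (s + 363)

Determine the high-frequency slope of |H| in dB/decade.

Each pole contributes −20 dB/decade at high frequency; each zero contributes +20 dB/decade.
Net: 0 zero(s) − 1 pole(s) → -20 dB/decade.

-20 dB/decade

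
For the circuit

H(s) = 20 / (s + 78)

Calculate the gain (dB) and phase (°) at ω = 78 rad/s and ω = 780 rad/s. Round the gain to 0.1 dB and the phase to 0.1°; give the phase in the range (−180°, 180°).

ω = 78: -14.8 dB, -45.0°; ω = 780: -31.9 dB, -84.3°

At s = jω = j78:
pole (s+78): 78 + j78 → |·| = √(78²+78²) = √12168 ≈ 110.31, ∠ = arctan(78/78) ≈ 45.00°
|H| = 20 / 110.31 ≈ 0.18131
Gain = 20 log₁₀(0.18131) ≈ -14.83 dB
∠H = 0.00° − 45.00° = -45.00°

At s = jω = j780:
pole (s+78): 78 + j780 → |·| = √(78²+780²) = √614484 ≈ 783.89, ∠ = arctan(780/78) ≈ 84.29°
|H| = 20 / 783.89 ≈ 0.025514
Gain = 20 log₁₀(0.025514) ≈ -31.86 dB
∠H = 0.00° − 84.29° = -84.29°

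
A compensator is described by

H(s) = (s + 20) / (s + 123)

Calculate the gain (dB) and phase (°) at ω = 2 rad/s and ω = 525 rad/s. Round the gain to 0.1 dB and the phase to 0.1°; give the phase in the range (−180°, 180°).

Substitute s = j2:
Numerator: (j2) + 20 = 20 + j2
Denominator: (j2) + 123 = 123 + j2
|N| = √(20² + 2²) ≈ 20.1, ∠N ≈ 5.71°
|D| = √(123² + 2²) ≈ 123.02, ∠D ≈ 0.93°
|H| = 20.1 / 123.02 ≈ 0.16339
Gain = 20 log₁₀(0.16339) ≈ -15.74 dB
∠H = 5.71° − 0.93° = 4.78°

Substitute s = j525:
Numerator: (j525) + 20 = 20 + j525
Denominator: (j525) + 123 = 123 + j525
|N| = √(20² + 525²) ≈ 525.38, ∠N ≈ 87.82°
|D| = √(123² + 525²) ≈ 539.22, ∠D ≈ 76.81°
|H| = 525.38 / 539.22 ≈ 0.97433
Gain = 20 log₁₀(0.97433) ≈ -0.23 dB
∠H = 87.82° − 76.81° = 11.01°

ω = 2: -15.7 dB, 4.8°; ω = 525: -0.2 dB, 11.0°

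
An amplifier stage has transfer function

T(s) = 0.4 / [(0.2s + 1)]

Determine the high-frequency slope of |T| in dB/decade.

Each pole contributes −20 dB/decade at high frequency; each zero contributes +20 dB/decade.
Net: 0 zero(s) − 1 pole(s) → -20 dB/decade.

-20 dB/decade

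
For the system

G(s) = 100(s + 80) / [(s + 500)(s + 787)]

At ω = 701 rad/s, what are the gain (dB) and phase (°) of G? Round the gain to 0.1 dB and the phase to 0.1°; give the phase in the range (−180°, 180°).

-22.2 dB, -12.7°

At s = jω = j701:
zero (s+80): 80 + j701 → |·| = √(80²+701²) = √497801 ≈ 705.55, ∠ = arctan(701/80) ≈ 83.49°
pole (s+500): 500 + j701 → |·| = √(500²+701²) = √741401 ≈ 861.05, ∠ = arctan(701/500) ≈ 54.50°
pole (s+787): 787 + j701 → |·| = √(787²+701²) = √1110770 ≈ 1053.9, ∠ = arctan(701/787) ≈ 41.69°
|G| = 100 · 705.55 / 9.0746e+05 ≈ 0.07775
Gain = 20 log₁₀(0.07775) ≈ -22.19 dB
∠G = 83.49° − 96.19° = -12.70°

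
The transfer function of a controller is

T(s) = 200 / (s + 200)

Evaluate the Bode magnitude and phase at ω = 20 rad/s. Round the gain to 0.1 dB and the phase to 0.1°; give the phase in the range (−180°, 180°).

Substitute s = j20:
Numerator: 200 = 200 + j0
Denominator: (j20) + 200 = 200 + j20
|N| = √(200² + 0²) ≈ 200, ∠N ≈ 0.00°
|D| = √(200² + 20²) ≈ 201, ∠D ≈ 5.71°
|T| = 200 / 201 ≈ 0.99502
Gain = 20 log₁₀(0.99502) ≈ -0.04 dB
∠T = 0.00° − 5.71° = -5.71°

-0.0 dB, -5.7°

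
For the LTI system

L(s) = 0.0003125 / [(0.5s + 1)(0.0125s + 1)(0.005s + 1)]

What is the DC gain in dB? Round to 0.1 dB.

-70.1 dB

L(0) = 0.0003125 · 1 / 1 = 0.0003125
20 log₁₀(0.0003125) ≈ -70.10 dB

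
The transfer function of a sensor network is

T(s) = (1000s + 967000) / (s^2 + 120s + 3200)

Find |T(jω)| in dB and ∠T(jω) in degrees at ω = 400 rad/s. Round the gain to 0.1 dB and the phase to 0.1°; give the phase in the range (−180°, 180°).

Substitute s = j400:
Numerator: 1000(j400) + 967000 = 967000 + j400000
Denominator: (j400)^2 + 120(j400) + 3200 = -156800 + j48000
|N| = √(967000² + 400000²) ≈ 1.0465e+06, ∠N ≈ 22.47°
|D| = √(156800² + 48000²) ≈ 1.6398e+05, ∠D ≈ 162.98°
|T| = 1.0465e+06 / 1.6398e+05 ≈ 6.3819
Gain = 20 log₁₀(6.3819) ≈ 16.10 dB
∠T = 22.47° − 162.98° = -140.51°

16.1 dB, -140.5°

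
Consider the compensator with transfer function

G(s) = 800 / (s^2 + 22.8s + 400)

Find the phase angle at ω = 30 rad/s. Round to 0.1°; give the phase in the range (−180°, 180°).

-126.2°

At s = jω = j30:
quadratic: (j30)² + 22.8·j30 + 400 = -500 + j684 → |·| ≈ 847.26, ∠ ≈ 126.17°
∠G = 0.00° − 126.17° = -126.17°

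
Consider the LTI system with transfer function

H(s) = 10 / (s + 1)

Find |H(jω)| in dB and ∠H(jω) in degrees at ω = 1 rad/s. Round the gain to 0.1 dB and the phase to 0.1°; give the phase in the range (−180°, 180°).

17.0 dB, -45.0°

At s = jω = j1:
pole (s+1): 1 + j1 → |·| = √(1²+1²) = √2 ≈ 1.4142, ∠ = arctan(1/1) ≈ 45.00°
|H| = 10 / 1.4142 ≈ 7.0711
Gain = 20 log₁₀(7.0711) ≈ 16.99 dB
∠H = 0.00° − 45.00° = -45.00°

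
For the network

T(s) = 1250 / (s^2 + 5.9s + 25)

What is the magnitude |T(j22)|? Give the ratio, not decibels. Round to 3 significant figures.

At s = jω = j22:
quadratic: (j22)² + 5.9·j22 + 25 = -459 + j129.8 → |·| ≈ 477, ∠ ≈ 164.21°
|T| = 1250 / 477 ≈ 2.6205

2.62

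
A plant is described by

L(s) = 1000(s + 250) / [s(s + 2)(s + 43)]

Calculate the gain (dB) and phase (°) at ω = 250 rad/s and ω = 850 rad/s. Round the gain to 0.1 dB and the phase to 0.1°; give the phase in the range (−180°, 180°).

At s = jω = j250:
zero (s+250): 250 + j250 → |·| = √(250²+250²) = √125000 ≈ 353.55, ∠ = arctan(250/250) ≈ 45.00°
pole (s+2): 2 + j250 → |·| = √(2²+250²) = √62504 ≈ 250.01, ∠ = arctan(250/2) ≈ 89.54°
pole (s+43): 43 + j250 → |·| = √(43²+250²) = √64349 ≈ 253.67, ∠ = arctan(250/43) ≈ 80.24°
pole at origin: |s| = 250, ∠ = 90.00° (in denominator)
|L| = 1000 · 353.55 / 1.5855e+07 ≈ 0.022299
Gain = 20 log₁₀(0.022299) ≈ -33.03 dB
∠L = 45.00° − 259.78° = -214.78° ≡ 145.22° (principal value)

At s = jω = j850:
zero (s+250): 250 + j850 → |·| = √(250²+850²) = √785000 ≈ 886, ∠ = arctan(850/250) ≈ 73.61°
pole (s+2): 2 + j850 → |·| = √(2²+850²) = √722504 ≈ 850, ∠ = arctan(850/2) ≈ 89.87°
pole (s+43): 43 + j850 → |·| = √(43²+850²) = √724349 ≈ 851.09, ∠ = arctan(850/43) ≈ 87.10°
pole at origin: |s| = 850, ∠ = 90.00° (in denominator)
|L| = 1000 · 886 / 6.1491e+08 ≈ 0.0014409
Gain = 20 log₁₀(0.0014409) ≈ -56.83 dB
∠L = 73.61° − 266.97° = -193.36° ≡ 166.64° (principal value)

ω = 250: -33.0 dB, 145.2°; ω = 850: -56.8 dB, 166.6°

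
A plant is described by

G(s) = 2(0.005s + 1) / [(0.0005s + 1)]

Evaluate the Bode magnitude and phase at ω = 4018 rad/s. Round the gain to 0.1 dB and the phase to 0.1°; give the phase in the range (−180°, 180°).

At ω = 4018 rad/s:
zero (1 + j4018·0.005) = 1 + j20.09 → |·| ≈ 20.115, ∠ ≈ 87.15°
pole (1 + j4018·0.0005) = 1 + j2.009 → |·| ≈ 2.2441, ∠ ≈ 63.54°
|G| = 2 · 20.115 / (2.2441) ≈ 17.927
Gain = 20 log₁₀(17.927) ≈ 25.07 dB
∠G = (87.15°) − (63.54°) = 23.61°

25.1 dB, 23.6°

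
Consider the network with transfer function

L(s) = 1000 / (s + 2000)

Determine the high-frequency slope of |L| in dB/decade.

Each pole contributes −20 dB/decade at high frequency; each zero contributes +20 dB/decade.
Net: 0 zero(s) − 1 pole(s) → -20 dB/decade.

-20 dB/decade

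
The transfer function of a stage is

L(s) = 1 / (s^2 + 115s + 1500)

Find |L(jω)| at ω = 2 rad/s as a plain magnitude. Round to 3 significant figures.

Substitute s = j2:
Numerator: 1 = 1 + j0
Denominator: (j2)^2 + 115(j2) + 1500 = 1496 + j230
|N| = √(1² + 0²) ≈ 1, ∠N ≈ 0.00°
|D| = √(1496² + 230²) ≈ 1513.6, ∠D ≈ 8.74°
|L| = 1 / 1513.6 ≈ 0.00066068

0.000661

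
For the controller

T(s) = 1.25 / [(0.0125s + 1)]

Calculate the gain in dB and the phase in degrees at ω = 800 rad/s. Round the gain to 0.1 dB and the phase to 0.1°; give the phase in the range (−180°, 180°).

-18.1 dB, -84.3°

At ω = 800 rad/s:
pole (1 + j800·0.0125) = 1 + j10 → |·| ≈ 10.05, ∠ ≈ 84.29°
|T| = 1.25 · 1 / (10.05) ≈ 0.12438
Gain = 20 log₁₀(0.12438) ≈ -18.10 dB
∠T = (0°) − (84.29°) = -84.29°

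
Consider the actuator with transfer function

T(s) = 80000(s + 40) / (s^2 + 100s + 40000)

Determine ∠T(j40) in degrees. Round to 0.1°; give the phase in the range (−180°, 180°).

39.1°

At s = jω = j40:
zero (s+40): 40 + j40 → |·| = √(40²+40²) = √3200 ≈ 56.569, ∠ = arctan(40/40) ≈ 45.00°
quadratic: (j40)² + 100·j40 + 40000 = 38400 + j4000 → |·| ≈ 38608, ∠ ≈ 5.95°
∠T = 45.00° − 5.95° = 39.05°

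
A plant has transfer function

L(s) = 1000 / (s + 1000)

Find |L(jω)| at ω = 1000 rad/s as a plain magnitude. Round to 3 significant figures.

0.707

Substitute s = j1000:
Numerator: 1000 = 1000 + j0
Denominator: (j1000) + 1000 = 1000 + j1000
|N| = √(1000² + 0²) ≈ 1000, ∠N ≈ 0.00°
|D| = √(1000² + 1000²) ≈ 1414.2, ∠D ≈ 45.00°
|L| = 1000 / 1414.2 ≈ 0.70711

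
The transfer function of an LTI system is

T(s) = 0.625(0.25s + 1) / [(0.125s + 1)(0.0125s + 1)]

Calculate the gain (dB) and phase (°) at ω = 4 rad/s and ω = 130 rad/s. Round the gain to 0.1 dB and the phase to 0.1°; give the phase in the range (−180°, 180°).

At ω = 4 rad/s:
zero (1 + j4·0.25) = 1 + j1 → |·| ≈ 1.4142, ∠ ≈ 45.00°
pole (1 + j4·0.125) = 1 + j0.5 → |·| ≈ 1.118, ∠ ≈ 26.57°
pole (1 + j4·0.0125) = 1 + j0.05 → |·| ≈ 1.0012, ∠ ≈ 2.86°
|T| = 0.625 · 1.4142 / (1.118 · 1.0012) ≈ 0.78964
Gain = 20 log₁₀(0.78964) ≈ -2.05 dB
∠T = (45.00°) − (26.57° + 2.86°) = 15.57°

At ω = 130 rad/s:
zero (1 + j130·0.25) = 1 + j32.5 → |·| ≈ 32.515, ∠ ≈ 88.24°
pole (1 + j130·0.125) = 1 + j16.25 → |·| ≈ 16.281, ∠ ≈ 86.48°
pole (1 + j130·0.0125) = 1 + j1.625 → |·| ≈ 1.908, ∠ ≈ 58.39°
|T| = 0.625 · 32.515 / (16.281 · 1.908) ≈ 0.65419
Gain = 20 log₁₀(0.65419) ≈ -3.69 dB
∠T = (88.24°) − (86.48° + 58.39°) = -56.63°

ω = 4: -2.1 dB, 15.6°; ω = 130: -3.7 dB, -56.6°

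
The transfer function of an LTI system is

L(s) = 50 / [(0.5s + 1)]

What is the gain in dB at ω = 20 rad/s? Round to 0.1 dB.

13.9 dB

At ω = 20 rad/s:
pole (1 + j20·0.5) = 1 + j10 → |·| ≈ 10.05, ∠ ≈ 84.29°
|L| = 50 · 1 / (10.05) ≈ 4.9751
Gain = 20 log₁₀(4.9751) ≈ 13.94 dB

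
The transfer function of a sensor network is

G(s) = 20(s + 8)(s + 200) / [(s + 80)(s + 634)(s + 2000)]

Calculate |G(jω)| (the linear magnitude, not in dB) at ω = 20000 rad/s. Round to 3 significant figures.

0.000995

At s = jω = j20000:
zero (s+8): 8 + j20000 → |·| = √(8²+20000²) = √400000064 ≈ 20000, ∠ = arctan(20000/8) ≈ 89.98°
zero (s+200): 200 + j20000 → |·| = √(200²+20000²) = √400040000 ≈ 20001, ∠ = arctan(20000/200) ≈ 89.43°
pole (s+80): 80 + j20000 → |·| = √(80²+20000²) = √400006400 ≈ 20000, ∠ = arctan(20000/80) ≈ 89.77°
pole (s+634): 634 + j20000 → |·| = √(634²+20000²) = √400401956 ≈ 20010, ∠ = arctan(20000/634) ≈ 88.18°
pole (s+2000): 2000 + j20000 → |·| = √(2000²+20000²) = √404000000 ≈ 20100, ∠ = arctan(20000/2000) ≈ 84.29°
|G| = 20 · 4.0002e+08 / 8.044e+12 ≈ 0.00099458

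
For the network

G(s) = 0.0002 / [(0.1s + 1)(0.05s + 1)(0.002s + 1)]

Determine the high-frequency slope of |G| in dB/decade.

-60 dB/decade

Each pole contributes −20 dB/decade at high frequency; each zero contributes +20 dB/decade.
Net: 0 zero(s) − 3 pole(s) → -60 dB/decade.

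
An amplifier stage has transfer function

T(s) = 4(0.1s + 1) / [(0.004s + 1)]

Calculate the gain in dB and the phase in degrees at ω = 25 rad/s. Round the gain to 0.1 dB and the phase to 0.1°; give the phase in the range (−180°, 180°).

20.6 dB, 62.5°

At ω = 25 rad/s:
zero (1 + j25·0.1) = 1 + j2.5 → |·| ≈ 2.6926, ∠ ≈ 68.20°
pole (1 + j25·0.004) = 1 + j0.1 → |·| ≈ 1.005, ∠ ≈ 5.71°
|T| = 4 · 2.6926 / (1.005) ≈ 10.717
Gain = 20 log₁₀(10.717) ≈ 20.60 dB
∠T = (68.20°) − (5.71°) = 62.49°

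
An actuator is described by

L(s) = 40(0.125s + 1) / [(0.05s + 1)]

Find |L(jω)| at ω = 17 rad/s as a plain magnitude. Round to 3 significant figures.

71.6

At ω = 17 rad/s:
zero (1 + j17·0.125) = 1 + j2.125 → |·| ≈ 2.3485, ∠ ≈ 64.80°
pole (1 + j17·0.05) = 1 + j0.85 → |·| ≈ 1.3124, ∠ ≈ 40.36°
|L| = 40 · 2.3485 / (1.3124) ≈ 71.579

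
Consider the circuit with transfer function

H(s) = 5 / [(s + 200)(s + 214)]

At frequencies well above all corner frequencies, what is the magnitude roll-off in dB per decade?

-40 dB/decade

Each pole contributes −20 dB/decade at high frequency; each zero contributes +20 dB/decade.
Net: 0 zero(s) − 2 pole(s) → -40 dB/decade.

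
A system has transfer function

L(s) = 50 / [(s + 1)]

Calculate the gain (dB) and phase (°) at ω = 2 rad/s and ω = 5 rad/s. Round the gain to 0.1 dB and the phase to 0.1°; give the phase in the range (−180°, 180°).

ω = 2: 27.0 dB, -63.4°; ω = 5: 19.8 dB, -78.7°

At ω = 2 rad/s:
pole (1 + j2·1) = 1 + j2 → |·| ≈ 2.2361, ∠ ≈ 63.43°
|L| = 50 · 1 / (2.2361) ≈ 22.36
Gain = 20 log₁₀(22.36) ≈ 26.99 dB
∠L = (0°) − (63.43°) = -63.43°

At ω = 5 rad/s:
pole (1 + j5·1) = 1 + j5 → |·| ≈ 5.099, ∠ ≈ 78.69°
|L| = 50 · 1 / (5.099) ≈ 9.8058
Gain = 20 log₁₀(9.8058) ≈ 19.83 dB
∠L = (0°) − (78.69°) = -78.69°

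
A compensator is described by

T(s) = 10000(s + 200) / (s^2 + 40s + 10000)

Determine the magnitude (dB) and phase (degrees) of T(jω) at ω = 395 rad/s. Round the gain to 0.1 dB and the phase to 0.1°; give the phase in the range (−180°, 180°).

29.6 dB, -110.7°

At s = jω = j395:
zero (s+200): 200 + j395 → |·| = √(200²+395²) = √196025 ≈ 442.75, ∠ = arctan(395/200) ≈ 63.15°
quadratic: (j395)² + 40·j395 + 10000 = -146025 + j15800 → |·| ≈ 1.4688e+05, ∠ ≈ 173.82°
|T| = 10000 · 442.75 / 1.4688e+05 ≈ 30.144
Gain = 20 log₁₀(30.144) ≈ 29.58 dB
∠T = 63.15° − 173.82° = -110.67°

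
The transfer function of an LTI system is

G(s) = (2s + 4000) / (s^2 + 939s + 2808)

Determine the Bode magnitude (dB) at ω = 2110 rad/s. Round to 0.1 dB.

Substitute s = j2110:
Numerator: 2(j2110) + 4000 = 4000 + j4220
Denominator: (j2110)^2 + 939(j2110) + 2808 = -4449292 + j1981290
|N| = √(4000² + 4220²) ≈ 5814.5, ∠N ≈ 46.53°
|D| = √(4449292² + 1981290²) ≈ 4.8705e+06, ∠D ≈ 156.00°
|G| = 5814.5 / 4.8705e+06 ≈ 0.0011938
Gain = 20 log₁₀(0.0011938) ≈ -58.46 dB

-58.5 dB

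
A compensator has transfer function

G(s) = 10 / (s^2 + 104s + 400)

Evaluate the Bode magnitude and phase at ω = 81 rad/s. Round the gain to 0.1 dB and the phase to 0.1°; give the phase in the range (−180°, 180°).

-60.4 dB, -126.2°

Substitute s = j81:
Numerator: 10 = 10 + j0
Denominator: (j81)^2 + 104(j81) + 400 = -6161 + j8424
|N| = √(10² + 0²) ≈ 10, ∠N ≈ 0.00°
|D| = √(6161² + 8424²) ≈ 10437, ∠D ≈ 126.18°
|G| = 10 / 10437 ≈ 0.00095813
Gain = 20 log₁₀(0.00095813) ≈ -60.37 dB
∠G = 0.00° − 126.18° = -126.18°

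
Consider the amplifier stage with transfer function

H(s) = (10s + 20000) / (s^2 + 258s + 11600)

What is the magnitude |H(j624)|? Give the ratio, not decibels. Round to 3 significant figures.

0.0510

Substitute s = j624:
Numerator: 10(j624) + 20000 = 20000 + j6240
Denominator: (j624)^2 + 258(j624) + 11600 = -377776 + j160992
|N| = √(20000² + 6240²) ≈ 20951, ∠N ≈ 17.33°
|D| = √(377776² + 160992²) ≈ 4.1065e+05, ∠D ≈ 156.92°
|H| = 20951 / 4.1065e+05 ≈ 0.051019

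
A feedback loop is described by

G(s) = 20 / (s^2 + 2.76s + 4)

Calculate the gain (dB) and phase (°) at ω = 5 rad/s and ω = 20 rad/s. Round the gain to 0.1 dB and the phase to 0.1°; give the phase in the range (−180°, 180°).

At s = jω = j5:
quadratic: (j5)² + 2.76·j5 + 4 = -21 + j13.8 → |·| ≈ 25.128, ∠ ≈ 146.69°
|G| = 20 / 25.128 ≈ 0.79592
Gain = 20 log₁₀(0.79592) ≈ -1.98 dB
∠G = 0.00° − 146.69° = -146.69°

At s = jω = j20:
quadratic: (j20)² + 2.76·j20 + 4 = -396 + j55.2 → |·| ≈ 399.83, ∠ ≈ 172.06°
|G| = 20 / 399.83 ≈ 0.050021
Gain = 20 log₁₀(0.050021) ≈ -26.02 dB
∠G = 0.00° − 172.06° = -172.06°

ω = 5: -2.0 dB, -146.7°; ω = 20: -26.0 dB, -172.1°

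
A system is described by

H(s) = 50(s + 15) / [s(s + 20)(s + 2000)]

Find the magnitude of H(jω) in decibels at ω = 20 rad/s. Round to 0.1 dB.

-59.1 dB

At s = jω = j20:
zero (s+15): 15 + j20 → |·| = √(15²+20²) = √625 ≈ 25, ∠ = arctan(20/15) ≈ 53.13°
pole (s+20): 20 + j20 → |·| = √(20²+20²) = √800 ≈ 28.284, ∠ = arctan(20/20) ≈ 45.00°
pole (s+2000): 2000 + j20 → |·| = √(2000²+20²) = √4000400 ≈ 2000.1, ∠ = arctan(20/2000) ≈ 0.57°
pole at origin: |s| = 20, ∠ = 90.00° (in denominator)
|H| = 50 · 25 / 1.1314e+06 ≈ 0.0011048
Gain = 20 log₁₀(0.0011048) ≈ -59.13 dB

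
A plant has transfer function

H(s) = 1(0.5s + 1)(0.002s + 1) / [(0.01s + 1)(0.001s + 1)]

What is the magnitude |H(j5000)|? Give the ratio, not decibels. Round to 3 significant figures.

98.5

At ω = 5000 rad/s:
zero (1 + j5000·0.5) = 1 + j2500 → |·| ≈ 2500, ∠ ≈ 89.98°
zero (1 + j5000·0.002) = 1 + j10 → |·| ≈ 10.05, ∠ ≈ 84.29°
pole (1 + j5000·0.01) = 1 + j50 → |·| ≈ 50.01, ∠ ≈ 88.85°
pole (1 + j5000·0.001) = 1 + j5 → |·| ≈ 5.099, ∠ ≈ 78.69°
|H| = 1 · 2500 · 10.05 / (50.01 · 5.099) ≈ 98.529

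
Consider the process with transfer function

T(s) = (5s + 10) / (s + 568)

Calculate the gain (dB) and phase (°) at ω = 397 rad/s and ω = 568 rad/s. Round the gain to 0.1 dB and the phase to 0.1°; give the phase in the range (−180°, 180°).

Substitute s = j397:
Numerator: 5(j397) + 10 = 10 + j1985
Denominator: (j397) + 568 = 568 + j397
|N| = √(10² + 1985²) ≈ 1985, ∠N ≈ 89.71°
|D| = √(568² + 397²) ≈ 692.99, ∠D ≈ 34.95°
|T| = 1985 / 692.99 ≈ 2.8644
Gain = 20 log₁₀(2.8644) ≈ 9.14 dB
∠T = 89.71° − 34.95° = 54.76°

Substitute s = j568:
Numerator: 5(j568) + 10 = 10 + j2840
Denominator: (j568) + 568 = 568 + j568
|N| = √(10² + 2840²) ≈ 2840, ∠N ≈ 89.80°
|D| = √(568² + 568²) ≈ 803.27, ∠D ≈ 45.00°
|T| = 2840 / 803.27 ≈ 3.5355
Gain = 20 log₁₀(3.5355) ≈ 10.97 dB
∠T = 89.80° − 45.00° = 44.80°

ω = 397: 9.1 dB, 54.8°; ω = 568: 11.0 dB, 44.8°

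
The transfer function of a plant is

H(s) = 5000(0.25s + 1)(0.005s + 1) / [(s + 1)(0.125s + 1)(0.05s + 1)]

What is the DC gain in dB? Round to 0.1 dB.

H(0) = 5000 · 1 / 1 = 5000
20 log₁₀(5000) ≈ 73.98 dB

74.0 dB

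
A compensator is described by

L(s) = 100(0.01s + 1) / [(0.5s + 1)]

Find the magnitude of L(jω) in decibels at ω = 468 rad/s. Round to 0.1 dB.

6.2 dB

At ω = 468 rad/s:
zero (1 + j468·0.01) = 1 + j4.68 → |·| ≈ 4.7856, ∠ ≈ 77.94°
pole (1 + j468·0.5) = 1 + j234 → |·| ≈ 234, ∠ ≈ 89.76°
|L| = 100 · 4.7856 / (234) ≈ 2.0451
Gain = 20 log₁₀(2.0451) ≈ 6.21 dB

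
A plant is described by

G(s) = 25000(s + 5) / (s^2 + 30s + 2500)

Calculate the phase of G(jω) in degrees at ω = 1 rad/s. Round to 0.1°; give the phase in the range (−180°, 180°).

At s = jω = j1:
zero (s+5): 5 + j1 → |·| = √(5²+1²) = √26 ≈ 5.099, ∠ = arctan(1/5) ≈ 11.31°
quadratic: (j1)² + 30·j1 + 2500 = 2499 + j30 → |·| ≈ 2499.2, ∠ ≈ 0.69°
∠G = 11.31° − 0.69° = 10.62°

10.6°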